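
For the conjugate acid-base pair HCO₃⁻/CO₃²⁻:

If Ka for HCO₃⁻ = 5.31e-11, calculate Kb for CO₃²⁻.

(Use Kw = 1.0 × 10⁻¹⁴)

For a conjugate pair Ka × Kb = Kw, so Kb = Kw/Ka = 1.0 × 10⁻¹⁴ / 5.31e-11 = 1.88e-04.

K_b = 1.88e-04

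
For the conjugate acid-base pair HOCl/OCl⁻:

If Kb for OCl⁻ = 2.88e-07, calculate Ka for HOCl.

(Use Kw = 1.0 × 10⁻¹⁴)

For a conjugate pair Ka × Kb = Kw, so Ka = Kw/Kb = 1.0 × 10⁻¹⁴ / 2.88e-07 = 3.47e-08.

K_a = 3.47e-08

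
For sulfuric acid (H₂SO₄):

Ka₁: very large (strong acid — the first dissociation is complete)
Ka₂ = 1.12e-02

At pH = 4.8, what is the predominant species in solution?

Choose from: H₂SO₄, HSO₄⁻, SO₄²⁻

The first dissociation is complete, so H₂SO₄ itself is never the predominant species in water; pKa₂ = -log(1.12e-02) = 1.95. For a polyprotic acid the predominant species crosses at each pKa: below pKa_n the protonated form dominates, above it the deprotonated form does. At pH = 4.8, the predominant species is SO₄²⁻.

SO₄²⁻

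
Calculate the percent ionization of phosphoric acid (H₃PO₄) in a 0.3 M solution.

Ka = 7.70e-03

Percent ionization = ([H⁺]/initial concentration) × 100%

Using Ka equilibrium: x² + Ka×x - Ka×C = 0. Solving: [H⁺] = 4.4366e-02. Percent = (4.4366e-02/0.3) × 100

Percent ionization = 14.8%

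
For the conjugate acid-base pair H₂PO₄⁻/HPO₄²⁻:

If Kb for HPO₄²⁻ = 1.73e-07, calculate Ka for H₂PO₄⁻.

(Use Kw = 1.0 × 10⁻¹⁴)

For a conjugate pair Ka × Kb = Kw, so Ka = Kw/Kb = 1.0 × 10⁻¹⁴ / 1.73e-07 = 5.78e-08.

K_a = 5.78e-08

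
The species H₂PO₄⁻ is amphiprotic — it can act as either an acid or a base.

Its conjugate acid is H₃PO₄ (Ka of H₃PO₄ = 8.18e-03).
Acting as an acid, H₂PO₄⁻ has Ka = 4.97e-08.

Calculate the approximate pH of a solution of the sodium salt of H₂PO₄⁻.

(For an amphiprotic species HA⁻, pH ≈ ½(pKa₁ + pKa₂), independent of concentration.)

pKa₁ = -log(8.18e-03) = 2.09; pKa₂ = -log(4.97e-08) = 7.30. For an amphiprotic species, pH ≈ ½(pKa₁ + pKa₂) = ½(2.09 + 7.30) = 4.70.

pH = 4.70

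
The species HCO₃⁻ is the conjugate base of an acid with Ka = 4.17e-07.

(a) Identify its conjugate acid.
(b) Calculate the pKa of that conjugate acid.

(a) The conjugate acid is formed by adding one H⁺ to HCO₃⁻, giving H₂CO₃. (b) pKa = -log(Ka) = -log(4.17e-07) = 6.38.

Conjugate acid: H₂CO₃; pK_a = 6.38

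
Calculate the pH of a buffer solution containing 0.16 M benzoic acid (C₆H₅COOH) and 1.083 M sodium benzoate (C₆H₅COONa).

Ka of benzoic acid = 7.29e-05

pKa = -log(7.29e-05) = 4.14. pH = pKa + log([A⁻]/[HA]) = 4.14 + log(1.083/0.16)

pH = 4.97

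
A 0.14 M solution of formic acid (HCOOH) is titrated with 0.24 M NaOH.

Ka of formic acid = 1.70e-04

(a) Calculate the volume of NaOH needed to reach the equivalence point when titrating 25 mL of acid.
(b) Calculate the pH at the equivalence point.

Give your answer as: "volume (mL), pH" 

moles acid = 0.14 × 25/1000 = 0.0035 mol; V_base = moles/0.24 × 1000 = 14.6 mL. At equivalence only the conjugate base is present: [A⁻] = 0.0035/0.040 = 8.8421e-02 M. Kb = Kw/Ka = 5.88e-11; [OH⁻] = √(Kb × [A⁻]) = 2.2806e-06; pOH = 5.64; pH = 14 - pOH = 8.36.

V = 14.6 mL, pH = 8.36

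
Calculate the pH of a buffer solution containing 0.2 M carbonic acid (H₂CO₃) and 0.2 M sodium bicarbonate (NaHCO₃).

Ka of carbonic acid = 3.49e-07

pKa = -log(3.49e-07) = 6.46. pH = pKa + log([A⁻]/[HA]) = 6.46 + log(0.2/0.2)

pH = 6.46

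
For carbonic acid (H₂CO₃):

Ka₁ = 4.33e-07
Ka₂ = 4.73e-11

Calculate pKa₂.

pKa₂ = -log(Ka₂) = -log(4.73e-11) = 10.33.

pK_{a2} = 10.33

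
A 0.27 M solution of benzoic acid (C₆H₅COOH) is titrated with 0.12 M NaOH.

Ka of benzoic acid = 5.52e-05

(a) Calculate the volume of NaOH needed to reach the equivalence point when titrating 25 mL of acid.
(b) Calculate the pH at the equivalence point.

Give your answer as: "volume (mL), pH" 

moles acid = 0.27 × 25/1000 = 0.00675 mol; V_base = moles/0.12 × 1000 = 56.2 mL. At equivalence only the conjugate base is present: [A⁻] = 0.00675/0.081 = 8.3077e-02 M. Kb = Kw/Ka = 1.81e-10; [OH⁻] = √(Kb × [A⁻]) = 3.8795e-06; pOH = 5.41; pH = 14 - pOH = 8.59.

V = 56.2 mL, pH = 8.59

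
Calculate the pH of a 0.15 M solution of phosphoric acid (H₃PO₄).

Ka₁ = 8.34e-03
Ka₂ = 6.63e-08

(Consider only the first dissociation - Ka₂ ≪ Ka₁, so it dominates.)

First dissociation dominates. From Ka₁ = [H⁺][HA⁻]/[H₂A], x² + Ka₁·x − Ka₁·C = 0 with C = 0.15 M and Ka₁ = 8.34e-03. Solving: [H⁺] = (−Ka₁ + √(Ka₁² + 4·Ka₁·C)) / 2 = 3.1444e-02 M. pH = -log(3.1444e-02) = 1.50.

pH = 1.50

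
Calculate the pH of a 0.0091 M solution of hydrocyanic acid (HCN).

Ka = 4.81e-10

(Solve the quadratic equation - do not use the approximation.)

x² + Ka×x - Ka×C = 0. Using quadratic formula: [H⁺] = 2.0919e-06

pH = 5.68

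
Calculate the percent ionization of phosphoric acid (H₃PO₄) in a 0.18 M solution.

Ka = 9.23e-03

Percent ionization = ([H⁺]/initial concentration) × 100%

Using Ka equilibrium: x² + Ka×x - Ka×C = 0. Solving: [H⁺] = 3.6406e-02. Percent = (3.6406e-02/0.18) × 100

Percent ionization = 20.2%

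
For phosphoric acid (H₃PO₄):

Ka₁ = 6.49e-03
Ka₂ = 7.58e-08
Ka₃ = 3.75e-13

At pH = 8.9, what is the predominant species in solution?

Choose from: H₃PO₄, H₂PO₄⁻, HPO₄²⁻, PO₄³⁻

pKa₁ = 2.19, pKa₂ = 7.12, pKa₃ = 12.43. For a polyprotic acid the predominant species crosses at each pKa: below pKa_n the protonated form dominates, above it the deprotonated form does. At pH = 8.9, the predominant species is HPO₄²⁻.

HPO₄²⁻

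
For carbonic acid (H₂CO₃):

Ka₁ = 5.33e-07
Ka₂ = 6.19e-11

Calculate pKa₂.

pKa₂ = -log(Ka₂) = -log(6.19e-11) = 10.21.

pK_{a2} = 10.21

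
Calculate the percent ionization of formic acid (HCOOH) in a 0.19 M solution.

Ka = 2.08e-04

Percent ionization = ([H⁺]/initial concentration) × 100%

Using Ka equilibrium: x² + Ka×x - Ka×C = 0. Solving: [H⁺] = 6.1834e-03. Percent = (6.1834e-03/0.19) × 100

Percent ionization = 3.25%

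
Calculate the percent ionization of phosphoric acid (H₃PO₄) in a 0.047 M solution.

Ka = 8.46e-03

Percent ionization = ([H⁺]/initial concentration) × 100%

Using Ka equilibrium: x² + Ka×x - Ka×C = 0. Solving: [H⁺] = 1.6154e-02. Percent = (1.6154e-02/0.047) × 100

Percent ionization = 34.4%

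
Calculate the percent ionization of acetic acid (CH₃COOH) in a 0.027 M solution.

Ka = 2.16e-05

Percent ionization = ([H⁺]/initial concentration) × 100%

Using Ka equilibrium: x² + Ka×x - Ka×C = 0. Solving: [H⁺] = 7.5295e-04. Percent = (7.5295e-04/0.027) × 100

Percent ionization = 2.79%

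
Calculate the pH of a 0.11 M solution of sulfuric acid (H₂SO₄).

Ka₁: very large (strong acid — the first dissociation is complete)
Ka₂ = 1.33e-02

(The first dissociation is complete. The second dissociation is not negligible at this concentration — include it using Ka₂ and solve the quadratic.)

First dissociation is complete: [H⁺]₀ = [HSO₄⁻]₀ = C = 0.11 M. Second dissociation HSO₄⁻ ⇌ H⁺ + SO₄²⁻: let x = [SO₄²⁻]. Ka₂ = (C + x)·x / (C − x) = 1.33e-02 → x² + (C + Ka₂)·x − Ka₂·C = 0 → x² + 0.12330·x − 1.463e-03 = 0. x = (−0.12330 + √(0.12330² + 4 × 1.463e-03)) / 2 = 1.0902e-02 M. [H⁺] = C + x = 0.11 + 1.0902e-02 = 1.2090e-01 M. pH = -log(1.2090e-01) = 0.92.

pH = 0.92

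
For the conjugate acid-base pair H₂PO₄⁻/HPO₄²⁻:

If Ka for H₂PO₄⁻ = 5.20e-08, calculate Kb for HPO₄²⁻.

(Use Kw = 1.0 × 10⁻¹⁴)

For a conjugate pair Ka × Kb = Kw, so Kb = Kw/Ka = 1.0 × 10⁻¹⁴ / 5.20e-08 = 1.92e-07.

K_b = 1.92e-07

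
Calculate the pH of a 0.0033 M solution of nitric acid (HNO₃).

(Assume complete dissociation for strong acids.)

[H⁺] = 0.0033 M for strong acid. pH = -log[H⁺] = -log(0.0033)

pH = 2.48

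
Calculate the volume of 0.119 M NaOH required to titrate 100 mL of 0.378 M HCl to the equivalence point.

At equivalence: moles acid = moles base. moles HCl = 0.378 × 100/1000 = 0.0378 mol. V_base = moles / 0.119 × 1000 = 317.6 mL.

V_{base} = 317.6 mL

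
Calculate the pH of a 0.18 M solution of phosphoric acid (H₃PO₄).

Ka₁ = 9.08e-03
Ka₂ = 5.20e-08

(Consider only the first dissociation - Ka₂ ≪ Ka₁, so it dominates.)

First dissociation dominates. From Ka₁ = [H⁺][HA⁻]/[H₂A], x² + Ka₁·x − Ka₁·C = 0 with C = 0.18 M and Ka₁ = 9.08e-03. Solving: [H⁺] = (−Ka₁ + √(Ka₁² + 4·Ka₁·C)) / 2 = 3.6142e-02 M. pH = -log(3.6142e-02) = 1.44.

pH = 1.44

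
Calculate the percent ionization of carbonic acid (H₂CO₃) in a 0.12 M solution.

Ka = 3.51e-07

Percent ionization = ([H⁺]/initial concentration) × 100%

Using Ka equilibrium: x² + Ka×x - Ka×C = 0. Solving: [H⁺] = 2.0506e-04. Percent = (2.0506e-04/0.12) × 100

Percent ionization = 0.171%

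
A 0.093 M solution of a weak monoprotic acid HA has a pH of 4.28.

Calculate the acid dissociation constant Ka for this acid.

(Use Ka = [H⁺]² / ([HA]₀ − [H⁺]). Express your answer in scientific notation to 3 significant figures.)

[H⁺] = 10^(−pH) = 10^(−4.28) = 5.248e-05 M. For HA ⇌ H⁺ + A⁻, Ka = [H⁺][A⁻]/[HA] = [H⁺]² / ([HA]₀ − [H⁺]) = (5.248e-05)² / (0.093 − 5.248e-05) = 2.96e-08.

K_a = 2.96e-08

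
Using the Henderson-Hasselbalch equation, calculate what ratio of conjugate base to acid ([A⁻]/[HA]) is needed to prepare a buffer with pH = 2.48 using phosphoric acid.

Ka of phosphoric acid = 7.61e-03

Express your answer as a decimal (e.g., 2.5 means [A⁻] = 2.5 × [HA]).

pKa = -log(7.61e-03) = 2.1186. pH = pKa + log([A⁻]/[HA]), so log([A⁻]/[HA]) = pH − pKa = 2.48 − 2.1186 = 0.3614. [A⁻]/[HA] = 10^(0.3614) = 2.30

[A⁻]/[HA] = 2.30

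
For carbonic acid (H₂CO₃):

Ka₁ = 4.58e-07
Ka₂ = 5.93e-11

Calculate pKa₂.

pKa₂ = -log(Ka₂) = -log(5.93e-11) = 10.23.

pK_{a2} = 10.23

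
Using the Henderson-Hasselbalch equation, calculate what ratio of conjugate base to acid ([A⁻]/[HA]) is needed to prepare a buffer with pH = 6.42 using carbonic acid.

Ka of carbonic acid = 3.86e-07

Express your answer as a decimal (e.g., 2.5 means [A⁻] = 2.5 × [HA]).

pKa = -log(3.86e-07) = 6.4134. pH = pKa + log([A⁻]/[HA]), so log([A⁻]/[HA]) = pH − pKa = 6.42 − 6.4134 = 0.0066. [A⁻]/[HA] = 10^(0.0066) = 1.02

[A⁻]/[HA] = 1.02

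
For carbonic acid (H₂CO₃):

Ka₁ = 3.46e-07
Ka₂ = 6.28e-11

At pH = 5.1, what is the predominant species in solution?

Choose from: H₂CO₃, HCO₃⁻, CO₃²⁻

pKa₁ = 6.46, pKa₂ = 10.20. For a polyprotic acid the predominant species crosses at each pKa: below pKa_n the protonated form dominates, above it the deprotonated form does. At pH = 5.1, the predominant species is H₂CO₃.

H₂CO₃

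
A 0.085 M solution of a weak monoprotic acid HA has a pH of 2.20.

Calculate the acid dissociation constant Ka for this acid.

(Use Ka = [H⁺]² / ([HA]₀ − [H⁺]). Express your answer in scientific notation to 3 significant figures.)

[H⁺] = 10^(−pH) = 10^(−2.20) = 6.310e-03 M. For HA ⇌ H⁺ + A⁻, Ka = [H⁺][A⁻]/[HA] = [H⁺]² / ([HA]₀ − [H⁺]) = (6.310e-03)² / (0.085 − 6.310e-03) = 5.06e-04.

K_a = 5.06e-04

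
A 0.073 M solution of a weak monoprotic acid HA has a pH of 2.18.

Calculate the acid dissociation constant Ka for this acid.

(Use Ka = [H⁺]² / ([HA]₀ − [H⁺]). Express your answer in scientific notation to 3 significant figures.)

[H⁺] = 10^(−pH) = 10^(−2.18) = 6.607e-03 M. For HA ⇌ H⁺ + A⁻, Ka = [H⁺][A⁻]/[HA] = [H⁺]² / ([HA]₀ − [H⁺]) = (6.607e-03)² / (0.073 − 6.607e-03) = 6.57e-04.

K_a = 6.57e-04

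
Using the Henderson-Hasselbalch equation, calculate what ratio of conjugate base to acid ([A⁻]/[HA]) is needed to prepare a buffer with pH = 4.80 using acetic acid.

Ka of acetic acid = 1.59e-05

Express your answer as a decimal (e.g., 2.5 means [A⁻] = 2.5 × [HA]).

pKa = -log(1.59e-05) = 4.7986. pH = pKa + log([A⁻]/[HA]), so log([A⁻]/[HA]) = pH − pKa = 4.80 − 4.7986 = 0.0014. [A⁻]/[HA] = 10^(0.0014) = 1.00

[A⁻]/[HA] = 1.00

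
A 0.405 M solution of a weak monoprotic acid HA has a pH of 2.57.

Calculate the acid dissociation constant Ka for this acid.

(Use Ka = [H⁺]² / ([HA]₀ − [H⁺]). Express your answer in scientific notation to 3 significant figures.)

[H⁺] = 10^(−pH) = 10^(−2.57) = 2.692e-03 M. For HA ⇌ H⁺ + A⁻, Ka = [H⁺][A⁻]/[HA] = [H⁺]² / ([HA]₀ − [H⁺]) = (2.692e-03)² / (0.405 − 2.692e-03) = 1.80e-05.

K_a = 1.80e-05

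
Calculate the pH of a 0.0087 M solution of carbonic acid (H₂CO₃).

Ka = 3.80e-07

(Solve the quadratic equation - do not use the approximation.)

x² + Ka×x - Ka×C = 0. Using quadratic formula: [H⁺] = 5.7308e-05

pH = 4.24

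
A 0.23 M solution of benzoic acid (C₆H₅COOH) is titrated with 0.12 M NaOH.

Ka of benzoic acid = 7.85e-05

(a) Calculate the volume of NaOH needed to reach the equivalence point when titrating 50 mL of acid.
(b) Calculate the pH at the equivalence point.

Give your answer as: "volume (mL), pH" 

moles acid = 0.23 × 50/1000 = 0.0115 mol; V_base = moles/0.12 × 1000 = 95.8 mL. At equivalence only the conjugate base is present: [A⁻] = 0.0115/0.146 = 7.8857e-02 M. Kb = Kw/Ka = 1.27e-10; [OH⁻] = √(Kb × [A⁻]) = 3.1695e-06; pOH = 5.50; pH = 14 - pOH = 8.50.

V = 95.8 mL, pH = 8.50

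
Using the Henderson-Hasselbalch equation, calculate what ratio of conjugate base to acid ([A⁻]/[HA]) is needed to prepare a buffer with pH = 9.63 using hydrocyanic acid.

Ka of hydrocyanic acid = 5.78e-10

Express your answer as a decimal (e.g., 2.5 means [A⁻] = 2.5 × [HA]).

pKa = -log(5.78e-10) = 9.2381. pH = pKa + log([A⁻]/[HA]), so log([A⁻]/[HA]) = pH − pKa = 9.63 − 9.2381 = 0.3919. [A⁻]/[HA] = 10^(0.3919) = 2.47

[A⁻]/[HA] = 2.47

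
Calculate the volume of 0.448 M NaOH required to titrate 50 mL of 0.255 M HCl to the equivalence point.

At equivalence: moles acid = moles base. moles HCl = 0.255 × 50/1000 = 0.01275 mol. V_base = moles / 0.448 × 1000 = 28.5 mL.

V_{base} = 28.5 mL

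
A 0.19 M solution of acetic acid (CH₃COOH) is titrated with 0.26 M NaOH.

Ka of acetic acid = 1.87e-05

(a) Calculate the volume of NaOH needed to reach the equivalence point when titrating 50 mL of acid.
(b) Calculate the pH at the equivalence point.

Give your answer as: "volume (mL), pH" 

moles acid = 0.19 × 50/1000 = 0.0095 mol; V_base = moles/0.26 × 1000 = 36.5 mL. At equivalence only the conjugate base is present: [A⁻] = 0.0095/0.087 = 1.0978e-01 M. Kb = Kw/Ka = 5.35e-10; [OH⁻] = √(Kb × [A⁻]) = 7.6619e-06; pOH = 5.12; pH = 14 - pOH = 8.88.

V = 36.5 mL, pH = 8.88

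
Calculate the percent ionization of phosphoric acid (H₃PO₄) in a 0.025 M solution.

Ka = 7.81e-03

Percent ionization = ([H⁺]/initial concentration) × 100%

Using Ka equilibrium: x² + Ka×x - Ka×C = 0. Solving: [H⁺] = 1.0604e-02. Percent = (1.0604e-02/0.025) × 100

Percent ionization = 42.4%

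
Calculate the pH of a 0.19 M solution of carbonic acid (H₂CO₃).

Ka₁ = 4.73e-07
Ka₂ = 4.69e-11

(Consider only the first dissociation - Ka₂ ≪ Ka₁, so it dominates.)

First dissociation dominates. From Ka₁ = [H⁺][HA⁻]/[H₂A], x² + Ka₁·x − Ka₁·C = 0 with C = 0.19 M and Ka₁ = 4.73e-07. Solving: [H⁺] = (−Ka₁ + √(Ka₁² + 4·Ka₁·C)) / 2 = 2.9955e-04 M. pH = -log(2.9955e-04) = 3.52.

pH = 3.52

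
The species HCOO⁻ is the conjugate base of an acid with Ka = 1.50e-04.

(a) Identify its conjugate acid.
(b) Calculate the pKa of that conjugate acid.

(a) The conjugate acid is formed by adding one H⁺ to HCOO⁻, giving HCOOH. (b) pKa = -log(Ka) = -log(1.50e-04) = 3.82.

Conjugate acid: HCOOH; pK_a = 3.82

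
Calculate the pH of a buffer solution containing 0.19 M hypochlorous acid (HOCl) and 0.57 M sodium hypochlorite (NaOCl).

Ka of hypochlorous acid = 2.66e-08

pKa = -log(2.66e-08) = 7.58. pH = pKa + log([A⁻]/[HA]) = 7.58 + log(0.57/0.19)

pH = 8.05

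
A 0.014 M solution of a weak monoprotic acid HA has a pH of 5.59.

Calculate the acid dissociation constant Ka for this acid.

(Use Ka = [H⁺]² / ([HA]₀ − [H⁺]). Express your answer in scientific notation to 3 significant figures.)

[H⁺] = 10^(−pH) = 10^(−5.59) = 2.570e-06 M. For HA ⇌ H⁺ + A⁻, Ka = [H⁺][A⁻]/[HA] = [H⁺]² / ([HA]₀ − [H⁺]) = (2.570e-06)² / (0.014 − 2.570e-06) = 4.72e-10.

K_a = 4.72e-10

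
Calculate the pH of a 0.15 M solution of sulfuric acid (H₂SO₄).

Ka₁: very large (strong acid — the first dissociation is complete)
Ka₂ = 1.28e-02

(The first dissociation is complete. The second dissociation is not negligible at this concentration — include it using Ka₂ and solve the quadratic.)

First dissociation is complete: [H⁺]₀ = [HSO₄⁻]₀ = C = 0.15 M. Second dissociation HSO₄⁻ ⇌ H⁺ + SO₄²⁻: let x = [SO₄²⁻]. Ka₂ = (C + x)·x / (C − x) = 1.28e-02 → x² + (C + Ka₂)·x − Ka₂·C = 0 → x² + 0.16280·x − 1.920e-03 = 0. x = (−0.16280 + √(0.16280² + 4 × 1.920e-03)) / 2 = 1.1044e-02 M. [H⁺] = C + x = 0.15 + 1.1044e-02 = 1.6104e-01 M. pH = -log(1.6104e-01) = 0.79.

pH = 0.79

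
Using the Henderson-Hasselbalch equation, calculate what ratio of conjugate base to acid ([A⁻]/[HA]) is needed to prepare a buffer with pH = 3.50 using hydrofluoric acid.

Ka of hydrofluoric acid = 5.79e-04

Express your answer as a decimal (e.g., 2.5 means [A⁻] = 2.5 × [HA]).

pKa = -log(5.79e-04) = 3.2373. pH = pKa + log([A⁻]/[HA]), so log([A⁻]/[HA]) = pH − pKa = 3.50 − 3.2373 = 0.2627. [A⁻]/[HA] = 10^(0.2627) = 1.83

[A⁻]/[HA] = 1.83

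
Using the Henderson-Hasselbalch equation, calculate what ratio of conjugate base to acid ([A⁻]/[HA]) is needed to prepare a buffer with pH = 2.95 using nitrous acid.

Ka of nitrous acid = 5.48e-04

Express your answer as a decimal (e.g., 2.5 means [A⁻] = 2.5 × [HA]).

pKa = -log(5.48e-04) = 3.2612. pH = pKa + log([A⁻]/[HA]), so log([A⁻]/[HA]) = pH − pKa = 2.95 − 3.2612 = -0.3112. [A⁻]/[HA] = 10^(-0.3112) = 0.488

[A⁻]/[HA] = 0.488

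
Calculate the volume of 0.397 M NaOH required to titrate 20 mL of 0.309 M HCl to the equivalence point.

At equivalence: moles acid = moles base. moles HCl = 0.309 × 20/1000 = 0.00618 mol. V_base = moles / 0.397 × 1000 = 15.6 mL.

V_{base} = 15.6 mL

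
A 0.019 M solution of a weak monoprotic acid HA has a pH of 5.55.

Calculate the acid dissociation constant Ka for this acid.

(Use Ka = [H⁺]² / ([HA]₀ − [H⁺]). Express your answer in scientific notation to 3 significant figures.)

[H⁺] = 10^(−pH) = 10^(−5.55) = 2.818e-06 M. For HA ⇌ H⁺ + A⁻, Ka = [H⁺][A⁻]/[HA] = [H⁺]² / ([HA]₀ − [H⁺]) = (2.818e-06)² / (0.019 − 2.818e-06) = 4.18e-10.

K_a = 4.18e-10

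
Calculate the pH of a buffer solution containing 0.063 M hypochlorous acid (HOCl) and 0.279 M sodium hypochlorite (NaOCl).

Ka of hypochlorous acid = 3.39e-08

pKa = -log(3.39e-08) = 7.47. pH = pKa + log([A⁻]/[HA]) = 7.47 + log(0.279/0.063)

pH = 8.12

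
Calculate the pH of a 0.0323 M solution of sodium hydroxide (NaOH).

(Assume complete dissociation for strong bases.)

[OH⁻] = 0.0323 M for strong base. pOH = -log[OH⁻] = 1.49, pH = 14 - pOH

pH = 12.51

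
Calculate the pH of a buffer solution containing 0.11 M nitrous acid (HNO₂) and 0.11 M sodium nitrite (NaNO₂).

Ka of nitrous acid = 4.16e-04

pKa = -log(4.16e-04) = 3.38. pH = pKa + log([A⁻]/[HA]) = 3.38 + log(0.11/0.11)

pH = 3.38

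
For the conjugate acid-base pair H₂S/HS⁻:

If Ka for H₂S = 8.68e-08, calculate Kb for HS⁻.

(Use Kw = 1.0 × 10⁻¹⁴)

For a conjugate pair Ka × Kb = Kw, so Kb = Kw/Ka = 1.0 × 10⁻¹⁴ / 8.68e-08 = 1.15e-07.

K_b = 1.15e-07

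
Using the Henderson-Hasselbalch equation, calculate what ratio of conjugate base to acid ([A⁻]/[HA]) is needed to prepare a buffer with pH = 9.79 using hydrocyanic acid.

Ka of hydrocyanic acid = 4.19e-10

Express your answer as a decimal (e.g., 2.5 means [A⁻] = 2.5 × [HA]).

pKa = -log(4.19e-10) = 9.3778. pH = pKa + log([A⁻]/[HA]), so log([A⁻]/[HA]) = pH − pKa = 9.79 − 9.3778 = 0.4122. [A⁻]/[HA] = 10^(0.4122) = 2.58

[A⁻]/[HA] = 2.58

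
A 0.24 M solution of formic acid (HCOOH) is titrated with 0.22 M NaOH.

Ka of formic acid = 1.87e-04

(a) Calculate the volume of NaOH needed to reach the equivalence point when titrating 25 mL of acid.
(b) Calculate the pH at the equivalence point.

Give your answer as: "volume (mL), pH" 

moles acid = 0.24 × 25/1000 = 0.006 mol; V_base = moles/0.22 × 1000 = 27.3 mL. At equivalence only the conjugate base is present: [A⁻] = 0.006/0.052 = 1.1478e-01 M. Kb = Kw/Ka = 5.35e-11; [OH⁻] = √(Kb × [A⁻]) = 2.4775e-06; pOH = 5.61; pH = 14 - pOH = 8.39.

V = 27.3 mL, pH = 8.39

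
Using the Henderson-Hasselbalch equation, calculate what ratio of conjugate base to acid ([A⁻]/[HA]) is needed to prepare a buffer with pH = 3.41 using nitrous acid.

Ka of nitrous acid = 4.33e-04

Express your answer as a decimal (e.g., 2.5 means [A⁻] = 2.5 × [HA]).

pKa = -log(4.33e-04) = 3.3635. pH = pKa + log([A⁻]/[HA]), so log([A⁻]/[HA]) = pH − pKa = 3.41 − 3.3635 = 0.0465. [A⁻]/[HA] = 10^(0.0465) = 1.11

[A⁻]/[HA] = 1.11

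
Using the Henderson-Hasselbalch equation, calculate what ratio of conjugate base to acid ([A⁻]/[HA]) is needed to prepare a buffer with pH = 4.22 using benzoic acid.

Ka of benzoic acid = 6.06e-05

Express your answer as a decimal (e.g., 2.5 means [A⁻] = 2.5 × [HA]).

pKa = -log(6.06e-05) = 4.2175. pH = pKa + log([A⁻]/[HA]), so log([A⁻]/[HA]) = pH − pKa = 4.22 − 4.2175 = 0.0025. [A⁻]/[HA] = 10^(0.0025) = 1.01

[A⁻]/[HA] = 1.01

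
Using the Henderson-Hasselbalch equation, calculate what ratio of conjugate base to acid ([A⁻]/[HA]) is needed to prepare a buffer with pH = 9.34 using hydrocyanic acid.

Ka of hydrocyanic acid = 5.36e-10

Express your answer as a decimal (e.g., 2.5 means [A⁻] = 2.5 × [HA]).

pKa = -log(5.36e-10) = 9.2708. pH = pKa + log([A⁻]/[HA]), so log([A⁻]/[HA]) = pH − pKa = 9.34 − 9.2708 = 0.0692. [A⁻]/[HA] = 10^(0.0692) = 1.17

[A⁻]/[HA] = 1.17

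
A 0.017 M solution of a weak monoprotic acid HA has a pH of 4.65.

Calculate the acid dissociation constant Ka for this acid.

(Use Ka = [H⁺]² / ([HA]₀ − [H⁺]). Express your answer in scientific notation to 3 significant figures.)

[H⁺] = 10^(−pH) = 10^(−4.65) = 2.239e-05 M. For HA ⇌ H⁺ + A⁻, Ka = [H⁺][A⁻]/[HA] = [H⁺]² / ([HA]₀ − [H⁺]) = (2.239e-05)² / (0.017 − 2.239e-05) = 2.95e-08.

K_a = 2.95e-08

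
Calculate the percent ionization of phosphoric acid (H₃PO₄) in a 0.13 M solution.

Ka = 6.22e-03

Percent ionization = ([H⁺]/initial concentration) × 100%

Using Ka equilibrium: x² + Ka×x - Ka×C = 0. Solving: [H⁺] = 2.5495e-02. Percent = (2.5495e-02/0.13) × 100

Percent ionization = 19.6%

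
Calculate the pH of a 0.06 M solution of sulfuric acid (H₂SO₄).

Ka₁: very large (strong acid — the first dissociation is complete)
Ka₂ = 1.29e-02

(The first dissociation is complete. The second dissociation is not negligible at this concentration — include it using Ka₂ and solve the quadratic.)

First dissociation is complete: [H⁺]₀ = [HSO₄⁻]₀ = C = 0.06 M. Second dissociation HSO₄⁻ ⇌ H⁺ + SO₄²⁻: let x = [SO₄²⁻]. Ka₂ = (C + x)·x / (C − x) = 1.29e-02 → x² + (C + Ka₂)·x − Ka₂·C = 0 → x² + 0.07290·x − 7.740e-04 = 0. x = (−0.07290 + √(0.07290² + 4 × 7.740e-04)) / 2 = 9.4041e-03 M. [H⁺] = C + x = 0.06 + 9.4041e-03 = 6.9404e-02 M. pH = -log(6.9404e-02) = 1.16.

pH = 1.16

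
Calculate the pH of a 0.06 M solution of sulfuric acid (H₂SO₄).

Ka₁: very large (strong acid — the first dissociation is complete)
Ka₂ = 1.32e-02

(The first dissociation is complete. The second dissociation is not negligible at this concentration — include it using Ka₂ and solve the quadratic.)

First dissociation is complete: [H⁺]₀ = [HSO₄⁻]₀ = C = 0.06 M. Second dissociation HSO₄⁻ ⇌ H⁺ + SO₄²⁻: let x = [SO₄²⁻]. Ka₂ = (C + x)·x / (C − x) = 1.32e-02 → x² + (C + Ka₂)·x − Ka₂·C = 0 → x² + 0.07320·x − 7.920e-04 = 0. x = (−0.07320 + √(0.07320² + 4 × 7.920e-04)) / 2 = 9.5688e-03 M. [H⁺] = C + x = 0.06 + 9.5688e-03 = 6.9569e-02 M. pH = -log(6.9569e-02) = 1.16.

pH = 1.16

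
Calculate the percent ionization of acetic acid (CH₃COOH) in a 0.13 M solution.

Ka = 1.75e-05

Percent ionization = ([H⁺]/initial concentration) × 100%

Using Ka equilibrium: x² + Ka×x - Ka×C = 0. Solving: [H⁺] = 1.4996e-03. Percent = (1.4996e-03/0.13) × 100

Percent ionization = 1.15%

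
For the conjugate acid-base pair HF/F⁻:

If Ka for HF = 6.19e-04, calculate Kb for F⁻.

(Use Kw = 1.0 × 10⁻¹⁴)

For a conjugate pair Ka × Kb = Kw, so Kb = Kw/Ka = 1.0 × 10⁻¹⁴ / 6.19e-04 = 1.62e-11.

K_b = 1.62e-11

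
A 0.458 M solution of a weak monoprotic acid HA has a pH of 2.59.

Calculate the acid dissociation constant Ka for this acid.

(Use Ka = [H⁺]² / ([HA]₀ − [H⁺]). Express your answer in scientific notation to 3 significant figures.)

[H⁺] = 10^(−pH) = 10^(−2.59) = 2.570e-03 M. For HA ⇌ H⁺ + A⁻, Ka = [H⁺][A⁻]/[HA] = [H⁺]² / ([HA]₀ − [H⁺]) = (2.570e-03)² / (0.458 − 2.570e-03) = 1.45e-05.

K_a = 1.45e-05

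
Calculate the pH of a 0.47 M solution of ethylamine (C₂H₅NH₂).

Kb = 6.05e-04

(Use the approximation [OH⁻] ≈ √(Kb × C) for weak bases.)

[OH⁻] = √(Kb × C) = √(6.05e-04 × 0.47) = 1.6863e-02. pOH = 1.77, pH = 14 - pOH

pH = 12.23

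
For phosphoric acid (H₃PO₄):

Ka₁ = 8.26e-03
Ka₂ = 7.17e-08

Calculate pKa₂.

pKa₂ = -log(Ka₂) = -log(7.17e-08) = 7.14.

pK_{a2} = 7.14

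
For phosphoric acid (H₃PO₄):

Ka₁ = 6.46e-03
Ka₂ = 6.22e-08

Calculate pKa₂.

pKa₂ = -log(Ka₂) = -log(6.22e-08) = 7.21.

pK_{a2} = 7.21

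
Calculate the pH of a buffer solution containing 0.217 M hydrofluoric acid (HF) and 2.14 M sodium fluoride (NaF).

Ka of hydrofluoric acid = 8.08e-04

pKa = -log(8.08e-04) = 3.09. pH = pKa + log([A⁻]/[HA]) = 3.09 + log(2.14/0.217)

pH = 4.09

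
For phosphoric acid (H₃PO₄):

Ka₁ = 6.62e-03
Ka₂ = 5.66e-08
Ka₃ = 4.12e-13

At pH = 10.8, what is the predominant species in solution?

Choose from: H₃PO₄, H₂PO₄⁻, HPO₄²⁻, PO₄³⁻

pKa₁ = 2.18, pKa₂ = 7.25, pKa₃ = 12.39. For a polyprotic acid the predominant species crosses at each pKa: below pKa_n the protonated form dominates, above it the deprotonated form does. At pH = 10.8, the predominant species is HPO₄²⁻.

HPO₄²⁻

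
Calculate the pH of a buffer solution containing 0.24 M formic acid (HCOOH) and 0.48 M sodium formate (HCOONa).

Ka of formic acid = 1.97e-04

pKa = -log(1.97e-04) = 3.71. pH = pKa + log([A⁻]/[HA]) = 3.71 + log(0.48/0.24)

pH = 4.01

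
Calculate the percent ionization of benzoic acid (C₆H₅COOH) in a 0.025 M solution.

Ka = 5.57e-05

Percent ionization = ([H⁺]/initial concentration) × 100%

Using Ka equilibrium: x² + Ka×x - Ka×C = 0. Solving: [H⁺] = 1.1525e-03. Percent = (1.1525e-03/0.025) × 100

Percent ionization = 4.61%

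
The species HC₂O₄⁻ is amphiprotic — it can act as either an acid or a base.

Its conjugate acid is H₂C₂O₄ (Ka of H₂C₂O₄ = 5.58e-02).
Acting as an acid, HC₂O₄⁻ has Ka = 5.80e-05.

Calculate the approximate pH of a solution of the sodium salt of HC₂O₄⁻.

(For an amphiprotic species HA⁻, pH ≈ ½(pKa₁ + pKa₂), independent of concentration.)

pKa₁ = -log(5.58e-02) = 1.25; pKa₂ = -log(5.80e-05) = 4.24. For an amphiprotic species, pH ≈ ½(pKa₁ + pKa₂) = ½(1.25 + 4.24) = 2.74.

pH = 2.74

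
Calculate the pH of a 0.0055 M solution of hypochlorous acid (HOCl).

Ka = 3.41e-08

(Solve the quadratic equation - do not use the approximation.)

x² + Ka×x - Ka×C = 0. Using quadratic formula: [H⁺] = 1.3678e-05

pH = 4.86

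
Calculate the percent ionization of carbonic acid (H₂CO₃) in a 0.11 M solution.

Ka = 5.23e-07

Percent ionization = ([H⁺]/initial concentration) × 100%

Using Ka equilibrium: x² + Ka×x - Ka×C = 0. Solving: [H⁺] = 2.3959e-04. Percent = (2.3959e-04/0.11) × 100

Percent ionization = 0.218%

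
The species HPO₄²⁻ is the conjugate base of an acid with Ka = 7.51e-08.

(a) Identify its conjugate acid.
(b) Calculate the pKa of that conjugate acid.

(a) The conjugate acid is formed by adding one H⁺ to HPO₄²⁻, giving H₂PO₄⁻. (b) pKa = -log(Ka) = -log(7.51e-08) = 7.12.

Conjugate acid: H₂PO₄⁻; pK_a = 7.12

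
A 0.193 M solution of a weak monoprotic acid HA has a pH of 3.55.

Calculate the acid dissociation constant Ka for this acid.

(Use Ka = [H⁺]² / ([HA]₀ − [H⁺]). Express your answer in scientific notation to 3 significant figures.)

[H⁺] = 10^(−pH) = 10^(−3.55) = 2.818e-04 M. For HA ⇌ H⁺ + A⁻, Ka = [H⁺][A⁻]/[HA] = [H⁺]² / ([HA]₀ − [H⁺]) = (2.818e-04)² / (0.193 − 2.818e-04) = 4.12e-07.

K_a = 4.12e-07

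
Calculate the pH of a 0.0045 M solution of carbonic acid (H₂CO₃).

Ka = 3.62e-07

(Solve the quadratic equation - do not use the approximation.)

x² + Ka×x - Ka×C = 0. Using quadratic formula: [H⁺] = 4.0180e-05

pH = 4.40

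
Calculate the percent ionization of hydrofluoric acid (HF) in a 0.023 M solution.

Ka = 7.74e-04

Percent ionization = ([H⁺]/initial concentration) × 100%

Using Ka equilibrium: x² + Ka×x - Ka×C = 0. Solving: [H⁺] = 3.8500e-03. Percent = (3.8500e-03/0.023) × 100

Percent ionization = 16.7%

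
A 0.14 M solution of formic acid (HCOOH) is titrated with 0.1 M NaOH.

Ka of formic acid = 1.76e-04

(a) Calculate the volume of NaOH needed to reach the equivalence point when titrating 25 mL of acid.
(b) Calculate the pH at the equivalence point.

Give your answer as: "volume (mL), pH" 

moles acid = 0.14 × 25/1000 = 0.0035 mol; V_base = moles/0.1 × 1000 = 35.0 mL. At equivalence only the conjugate base is present: [A⁻] = 0.0035/0.060 = 5.8333e-02 M. Kb = Kw/Ka = 5.68e-11; [OH⁻] = √(Kb × [A⁻]) = 1.8205e-06; pOH = 5.74; pH = 14 - pOH = 8.26.

V = 35.0 mL, pH = 8.26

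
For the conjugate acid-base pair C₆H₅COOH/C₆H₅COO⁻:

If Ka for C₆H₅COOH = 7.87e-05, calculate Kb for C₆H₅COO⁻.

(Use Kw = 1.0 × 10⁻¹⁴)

For a conjugate pair Ka × Kb = Kw, so Kb = Kw/Ka = 1.0 × 10⁻¹⁴ / 7.87e-05 = 1.27e-10.

K_b = 1.27e-10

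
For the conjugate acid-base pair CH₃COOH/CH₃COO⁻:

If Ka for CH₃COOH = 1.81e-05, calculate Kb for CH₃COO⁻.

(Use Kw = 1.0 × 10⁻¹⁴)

For a conjugate pair Ka × Kb = Kw, so Kb = Kw/Ka = 1.0 × 10⁻¹⁴ / 1.81e-05 = 5.52e-10.

K_b = 5.52e-10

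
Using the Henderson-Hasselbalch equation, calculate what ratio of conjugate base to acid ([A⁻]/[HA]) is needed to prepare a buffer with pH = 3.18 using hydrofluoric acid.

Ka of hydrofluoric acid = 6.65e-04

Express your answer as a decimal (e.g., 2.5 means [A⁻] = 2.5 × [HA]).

pKa = -log(6.65e-04) = 3.1772. pH = pKa + log([A⁻]/[HA]), so log([A⁻]/[HA]) = pH − pKa = 3.18 − 3.1772 = 0.0028. [A⁻]/[HA] = 10^(0.0028) = 1.01

[A⁻]/[HA] = 1.01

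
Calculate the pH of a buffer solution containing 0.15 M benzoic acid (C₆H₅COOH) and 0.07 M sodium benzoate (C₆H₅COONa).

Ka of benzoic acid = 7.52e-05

pKa = -log(7.52e-05) = 4.12. pH = pKa + log([A⁻]/[HA]) = 4.12 + log(0.07/0.15)

pH = 3.79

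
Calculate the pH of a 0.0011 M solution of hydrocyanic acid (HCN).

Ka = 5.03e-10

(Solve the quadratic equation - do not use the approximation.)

x² + Ka×x - Ka×C = 0. Using quadratic formula: [H⁺] = 7.4359e-07

pH = 6.13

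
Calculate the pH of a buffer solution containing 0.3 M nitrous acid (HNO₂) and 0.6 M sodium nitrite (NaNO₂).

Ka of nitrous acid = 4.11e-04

pKa = -log(4.11e-04) = 3.39. pH = pKa + log([A⁻]/[HA]) = 3.39 + log(0.6/0.3)

pH = 3.69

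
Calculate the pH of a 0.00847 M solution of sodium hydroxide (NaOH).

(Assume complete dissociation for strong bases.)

[OH⁻] = 0.00847 M for strong base. pOH = -log[OH⁻] = 2.07, pH = 14 - pOH

pH = 11.93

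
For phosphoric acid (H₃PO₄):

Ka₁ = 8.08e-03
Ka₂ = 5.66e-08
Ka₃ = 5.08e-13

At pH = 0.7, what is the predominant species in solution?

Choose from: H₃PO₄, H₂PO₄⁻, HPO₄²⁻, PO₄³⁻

pKa₁ = 2.09, pKa₂ = 7.25, pKa₃ = 12.29. For a polyprotic acid the predominant species crosses at each pKa: below pKa_n the protonated form dominates, above it the deprotonated form does. At pH = 0.7, the predominant species is H₃PO₄.

H₃PO₄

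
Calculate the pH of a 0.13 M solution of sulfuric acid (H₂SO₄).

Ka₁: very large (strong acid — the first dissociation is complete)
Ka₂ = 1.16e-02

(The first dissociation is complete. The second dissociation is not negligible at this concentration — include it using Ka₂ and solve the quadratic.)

First dissociation is complete: [H⁺]₀ = [HSO₄⁻]₀ = C = 0.13 M. Second dissociation HSO₄⁻ ⇌ H⁺ + SO₄²⁻: let x = [SO₄²⁻]. Ka₂ = (C + x)·x / (C − x) = 1.16e-02 → x² + (C + Ka₂)·x − Ka₂·C = 0 → x² + 0.14160·x − 1.508e-03 = 0. x = (−0.14160 + √(0.14160² + 4 × 1.508e-03)) / 2 = 9.9505e-03 M. [H⁺] = C + x = 0.13 + 9.9505e-03 = 1.3995e-01 M. pH = -log(1.3995e-01) = 0.85.

pH = 0.85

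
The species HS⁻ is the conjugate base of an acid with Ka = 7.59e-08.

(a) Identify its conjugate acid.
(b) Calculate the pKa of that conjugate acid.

(a) The conjugate acid is formed by adding one H⁺ to HS⁻, giving H₂S. (b) pKa = -log(Ka) = -log(7.59e-08) = 7.12.

Conjugate acid: H₂S; pK_a = 7.12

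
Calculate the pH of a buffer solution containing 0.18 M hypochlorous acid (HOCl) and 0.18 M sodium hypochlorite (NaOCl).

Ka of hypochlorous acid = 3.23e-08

pKa = -log(3.23e-08) = 7.49. pH = pKa + log([A⁻]/[HA]) = 7.49 + log(0.18/0.18)

pH = 7.49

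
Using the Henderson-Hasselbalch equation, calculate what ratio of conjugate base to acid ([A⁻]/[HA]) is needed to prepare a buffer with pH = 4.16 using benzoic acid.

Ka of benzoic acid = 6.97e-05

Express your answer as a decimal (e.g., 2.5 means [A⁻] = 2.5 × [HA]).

pKa = -log(6.97e-05) = 4.1568. pH = pKa + log([A⁻]/[HA]), so log([A⁻]/[HA]) = pH − pKa = 4.16 − 4.1568 = 0.0032. [A⁻]/[HA] = 10^(0.0032) = 1.01

[A⁻]/[HA] = 1.01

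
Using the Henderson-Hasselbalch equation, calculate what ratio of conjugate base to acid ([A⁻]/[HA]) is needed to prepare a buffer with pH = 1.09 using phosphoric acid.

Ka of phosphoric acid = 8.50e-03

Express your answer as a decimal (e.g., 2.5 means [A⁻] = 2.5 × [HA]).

pKa = -log(8.50e-03) = 2.0706. pH = pKa + log([A⁻]/[HA]), so log([A⁻]/[HA]) = pH − pKa = 1.09 − 2.0706 = -0.9806. [A⁻]/[HA] = 10^(-0.9806) = 0.105

[A⁻]/[HA] = 0.105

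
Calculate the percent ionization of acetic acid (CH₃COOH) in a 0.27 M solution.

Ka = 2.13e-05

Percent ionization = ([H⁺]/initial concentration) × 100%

Using Ka equilibrium: x² + Ka×x - Ka×C = 0. Solving: [H⁺] = 2.3875e-03. Percent = (2.3875e-03/0.27) × 100

Percent ionization = 0.884%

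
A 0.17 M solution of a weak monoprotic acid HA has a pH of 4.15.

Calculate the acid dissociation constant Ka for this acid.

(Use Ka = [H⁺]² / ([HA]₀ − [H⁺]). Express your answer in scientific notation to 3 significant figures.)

[H⁺] = 10^(−pH) = 10^(−4.15) = 7.079e-05 M. For HA ⇌ H⁺ + A⁻, Ka = [H⁺][A⁻]/[HA] = [H⁺]² / ([HA]₀ − [H⁺]) = (7.079e-05)² / (0.17 − 7.079e-05) = 2.95e-08.

K_a = 2.95e-08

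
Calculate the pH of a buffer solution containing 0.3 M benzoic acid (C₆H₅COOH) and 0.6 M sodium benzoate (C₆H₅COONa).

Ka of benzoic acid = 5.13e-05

pKa = -log(5.13e-05) = 4.29. pH = pKa + log([A⁻]/[HA]) = 4.29 + log(0.6/0.3)

pH = 4.59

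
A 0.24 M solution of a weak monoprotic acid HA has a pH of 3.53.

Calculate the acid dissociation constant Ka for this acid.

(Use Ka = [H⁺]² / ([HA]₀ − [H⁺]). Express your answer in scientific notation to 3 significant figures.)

[H⁺] = 10^(−pH) = 10^(−3.53) = 2.951e-04 M. For HA ⇌ H⁺ + A⁻, Ka = [H⁺][A⁻]/[HA] = [H⁺]² / ([HA]₀ − [H⁺]) = (2.951e-04)² / (0.24 − 2.951e-04) = 3.63e-07.

K_a = 3.63e-07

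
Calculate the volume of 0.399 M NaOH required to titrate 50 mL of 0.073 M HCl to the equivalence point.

At equivalence: moles acid = moles base. moles HCl = 0.073 × 50/1000 = 0.00365 mol. V_base = moles / 0.399 × 1000 = 9.1 mL.

V_{base} = 9.1 mL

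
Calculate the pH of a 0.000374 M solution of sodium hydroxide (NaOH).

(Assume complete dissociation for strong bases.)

[OH⁻] = 0.000374 M for strong base. pOH = -log[OH⁻] = 3.43, pH = 14 - pOH

pH = 10.57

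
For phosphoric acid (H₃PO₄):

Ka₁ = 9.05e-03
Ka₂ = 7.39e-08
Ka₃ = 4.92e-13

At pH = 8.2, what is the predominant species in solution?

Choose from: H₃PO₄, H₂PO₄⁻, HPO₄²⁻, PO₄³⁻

pKa₁ = 2.04, pKa₂ = 7.13, pKa₃ = 12.31. For a polyprotic acid the predominant species crosses at each pKa: below pKa_n the protonated form dominates, above it the deprotonated form does. At pH = 8.2, the predominant species is HPO₄²⁻.

HPO₄²⁻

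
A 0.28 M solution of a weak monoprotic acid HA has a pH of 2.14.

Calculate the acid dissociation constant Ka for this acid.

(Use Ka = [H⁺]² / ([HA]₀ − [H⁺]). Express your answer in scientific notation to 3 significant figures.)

[H⁺] = 10^(−pH) = 10^(−2.14) = 7.244e-03 M. For HA ⇌ H⁺ + A⁻, Ka = [H⁺][A⁻]/[HA] = [H⁺]² / ([HA]₀ − [H⁺]) = (7.244e-03)² / (0.28 − 7.244e-03) = 1.92e-04.

K_a = 1.92e-04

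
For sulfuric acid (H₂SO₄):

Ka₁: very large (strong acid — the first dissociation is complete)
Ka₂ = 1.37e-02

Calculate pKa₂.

pKa₂ = -log(Ka₂) = -log(1.37e-02) = 1.86.

pK_{a2} = 1.86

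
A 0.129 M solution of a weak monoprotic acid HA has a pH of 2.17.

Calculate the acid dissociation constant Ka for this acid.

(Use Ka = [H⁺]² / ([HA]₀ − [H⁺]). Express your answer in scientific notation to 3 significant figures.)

[H⁺] = 10^(−pH) = 10^(−2.17) = 6.761e-03 M. For HA ⇌ H⁺ + A⁻, Ka = [H⁺][A⁻]/[HA] = [H⁺]² / ([HA]₀ − [H⁺]) = (6.761e-03)² / (0.129 − 6.761e-03) = 3.74e-04.

K_a = 3.74e-04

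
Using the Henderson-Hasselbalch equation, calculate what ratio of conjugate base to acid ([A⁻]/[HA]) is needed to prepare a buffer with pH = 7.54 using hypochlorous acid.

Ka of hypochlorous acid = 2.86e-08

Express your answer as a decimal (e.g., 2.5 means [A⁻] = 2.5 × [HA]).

pKa = -log(2.86e-08) = 7.5436. pH = pKa + log([A⁻]/[HA]), so log([A⁻]/[HA]) = pH − pKa = 7.54 − 7.5436 = -0.0036. [A⁻]/[HA] = 10^(-0.0036) = 0.992

[A⁻]/[HA] = 0.992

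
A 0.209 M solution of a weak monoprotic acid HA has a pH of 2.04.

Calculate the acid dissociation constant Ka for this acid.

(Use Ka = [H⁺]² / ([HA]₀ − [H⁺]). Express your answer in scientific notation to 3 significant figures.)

[H⁺] = 10^(−pH) = 10^(−2.04) = 9.120e-03 M. For HA ⇌ H⁺ + A⁻, Ka = [H⁺][A⁻]/[HA] = [H⁺]² / ([HA]₀ − [H⁺]) = (9.120e-03)² / (0.209 − 9.120e-03) = 4.16e-04.

K_a = 4.16e-04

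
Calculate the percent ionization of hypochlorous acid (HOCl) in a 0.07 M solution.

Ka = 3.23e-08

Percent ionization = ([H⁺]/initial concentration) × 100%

Using Ka equilibrium: x² + Ka×x - Ka×C = 0. Solving: [H⁺] = 4.7534e-05. Percent = (4.7534e-05/0.07) × 100

Percent ionization = 0.0679%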